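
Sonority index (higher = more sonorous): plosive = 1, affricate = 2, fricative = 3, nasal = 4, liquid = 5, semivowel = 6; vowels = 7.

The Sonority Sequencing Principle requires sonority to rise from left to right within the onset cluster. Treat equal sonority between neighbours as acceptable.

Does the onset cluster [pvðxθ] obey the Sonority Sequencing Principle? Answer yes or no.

/p/: plosive = 1.
/v/: fricative = 3.
/ð/: fricative = 3.
/x/: fricative = 3.
/θ/: fricative = 3.
The profile 1-3-3-3-3 is non-decreasing (plateaus allowed), so the onset cluster satisfies the SSP.

yes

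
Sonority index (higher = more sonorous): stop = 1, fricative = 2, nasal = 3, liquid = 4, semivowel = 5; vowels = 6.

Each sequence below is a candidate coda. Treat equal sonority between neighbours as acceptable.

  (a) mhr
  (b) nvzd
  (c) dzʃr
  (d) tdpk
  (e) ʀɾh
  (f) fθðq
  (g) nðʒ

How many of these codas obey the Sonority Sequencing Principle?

(a) mhr: profile 3-2-4 — violates.
(b) nvzd: profile 3-2-2-1 — obeys.
(c) dzʃr: profile 1-2-2-4 — violates.
(d) tdpk: profile 1-1-1-1 — obeys.
(e) ʀɾh: profile 4-4-2 — obeys.
(f) fθðq: profile 2-2-2-1 — obeys.
(g) nðʒ: profile 3-2-2 — obeys.

5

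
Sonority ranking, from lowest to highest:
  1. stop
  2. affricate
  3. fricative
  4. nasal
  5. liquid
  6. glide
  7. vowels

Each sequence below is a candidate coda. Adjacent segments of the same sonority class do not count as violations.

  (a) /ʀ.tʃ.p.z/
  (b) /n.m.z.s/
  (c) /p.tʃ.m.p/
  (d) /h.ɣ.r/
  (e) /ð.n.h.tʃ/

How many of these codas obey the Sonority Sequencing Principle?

1

(a) 5-2-1-3 → violates
(b) 4-4-3-3 → obeys
(c) 1-2-4-1 → violates
(d) 3-3-5 → violates
(e) 3-4-3-2 → violates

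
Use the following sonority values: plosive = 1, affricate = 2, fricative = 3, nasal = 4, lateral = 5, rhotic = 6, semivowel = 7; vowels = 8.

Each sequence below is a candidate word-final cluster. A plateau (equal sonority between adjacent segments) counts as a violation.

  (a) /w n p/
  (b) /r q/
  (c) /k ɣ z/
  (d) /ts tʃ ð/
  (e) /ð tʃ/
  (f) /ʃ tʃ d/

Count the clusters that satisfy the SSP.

(a) sonority 7-4-1: well-formed.
(b) sonority 6-1: well-formed.
(c) sonority 1-3-3: ill-formed.
(d) sonority 2-2-3: ill-formed.
(e) sonority 3-2: well-formed.
(f) sonority 3-2-1: well-formed.

4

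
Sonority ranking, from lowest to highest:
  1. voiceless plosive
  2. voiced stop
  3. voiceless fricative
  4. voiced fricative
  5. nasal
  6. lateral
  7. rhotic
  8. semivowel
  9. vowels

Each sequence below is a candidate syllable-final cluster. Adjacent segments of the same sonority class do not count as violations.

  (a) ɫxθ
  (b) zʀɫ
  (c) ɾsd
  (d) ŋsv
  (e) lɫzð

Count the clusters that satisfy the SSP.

(a) ɫxθ: profile 6-3-3 — obeys.
(b) zʀɫ: profile 4-7-6 — violates.
(c) ɾsd: profile 7-3-2 — obeys.
(d) ŋsv: profile 5-3-4 — violates.
(e) lɫzð: profile 6-6-4-4 — obeys.

3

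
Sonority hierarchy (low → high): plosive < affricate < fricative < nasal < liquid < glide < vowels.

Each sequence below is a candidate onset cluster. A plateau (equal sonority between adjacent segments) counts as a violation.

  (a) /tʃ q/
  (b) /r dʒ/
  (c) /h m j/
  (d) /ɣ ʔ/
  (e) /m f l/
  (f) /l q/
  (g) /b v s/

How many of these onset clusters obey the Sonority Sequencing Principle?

1

(a) sonority 2-1: ill-formed.
(b) sonority 5-2: ill-formed.
(c) sonority 3-4-6: well-formed.
(d) sonority 3-1: ill-formed.
(e) sonority 4-3-5: ill-formed.
(f) sonority 5-1: ill-formed.
(g) sonority 1-3-3: ill-formed.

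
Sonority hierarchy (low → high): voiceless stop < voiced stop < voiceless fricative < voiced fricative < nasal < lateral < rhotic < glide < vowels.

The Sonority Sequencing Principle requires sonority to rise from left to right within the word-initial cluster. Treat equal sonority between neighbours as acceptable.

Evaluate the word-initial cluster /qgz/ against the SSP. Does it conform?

/q/ is a voiceless stop (sonority 1).
/g/ is a voiced stop (sonority 2).
/z/ is a voiced fricative (sonority 4).
The profile 1-2-4 strictly rises, so the word-initial cluster satisfies the SSP.

yes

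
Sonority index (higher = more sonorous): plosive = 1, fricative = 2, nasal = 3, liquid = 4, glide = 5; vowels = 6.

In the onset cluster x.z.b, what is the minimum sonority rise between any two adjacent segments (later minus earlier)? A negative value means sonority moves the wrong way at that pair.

/x/ — fricative, sonority 2.
/z/ — fricative, sonority 2.
/b/ — plosive, sonority 1.
/x/→/z/: change +0.
/z/→/b/: change -1.
Minimum = -1.

-1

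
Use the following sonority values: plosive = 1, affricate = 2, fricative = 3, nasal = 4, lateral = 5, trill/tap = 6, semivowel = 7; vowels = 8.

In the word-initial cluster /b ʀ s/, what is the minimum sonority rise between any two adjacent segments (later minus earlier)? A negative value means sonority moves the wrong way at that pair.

-3

/b/ — plosive, sonority 1.
/ʀ/ — trill/tap, sonority 6.
/s/ — fricative, sonority 3.
/b/→/ʀ/: change +5.
/ʀ/→/s/: change -3.
Minimum = -3.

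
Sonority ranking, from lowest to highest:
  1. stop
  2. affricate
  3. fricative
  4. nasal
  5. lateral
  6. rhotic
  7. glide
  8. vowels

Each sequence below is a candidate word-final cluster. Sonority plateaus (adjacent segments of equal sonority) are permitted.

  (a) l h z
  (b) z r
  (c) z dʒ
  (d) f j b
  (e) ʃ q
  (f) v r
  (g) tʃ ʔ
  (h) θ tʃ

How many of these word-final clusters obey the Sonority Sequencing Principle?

5

(a) sonority 5-3-3: well-formed.
(b) sonority 3-6: ill-formed.
(c) sonority 3-2: well-formed.
(d) sonority 3-7-1: ill-formed.
(e) sonority 3-1: well-formed.
(f) sonority 3-6: ill-formed.
(g) sonority 2-1: well-formed.
(h) sonority 3-2: well-formed.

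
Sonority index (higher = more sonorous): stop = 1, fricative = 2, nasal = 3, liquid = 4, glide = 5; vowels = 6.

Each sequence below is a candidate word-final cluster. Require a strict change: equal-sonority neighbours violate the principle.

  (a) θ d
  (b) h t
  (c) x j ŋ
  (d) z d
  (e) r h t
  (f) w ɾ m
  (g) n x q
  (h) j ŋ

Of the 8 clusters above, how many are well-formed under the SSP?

(a) sonority 2-1: well-formed.
(b) sonority 2-1: well-formed.
(c) sonority 2-5-3: ill-formed.
(d) sonority 2-1: well-formed.
(e) sonority 4-2-1: well-formed.
(f) sonority 5-4-3: well-formed.
(g) sonority 3-2-1: well-formed.
(h) sonority 5-3: well-formed.

7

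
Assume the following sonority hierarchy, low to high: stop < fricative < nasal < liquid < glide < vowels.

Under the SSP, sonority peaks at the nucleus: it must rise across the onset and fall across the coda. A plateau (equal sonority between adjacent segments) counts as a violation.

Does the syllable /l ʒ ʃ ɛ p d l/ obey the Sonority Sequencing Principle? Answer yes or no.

no

Onset: /l/ is a liquid (sonority 4), /ʒ/ is a fricative (sonority 2), /ʃ/ is a fricative (sonority 2); then the nucleus /ɛ/ (sonority 6).
Onset profile 4-2-2-6 — does not strictly rise throughout.
Coda: /p/ is a stop (sonority 1), /d/ is a stop (sonority 1), /l/ is a liquid (sonority 4).
Coda profile 6-1-1-4 — does not strictly fall throughout.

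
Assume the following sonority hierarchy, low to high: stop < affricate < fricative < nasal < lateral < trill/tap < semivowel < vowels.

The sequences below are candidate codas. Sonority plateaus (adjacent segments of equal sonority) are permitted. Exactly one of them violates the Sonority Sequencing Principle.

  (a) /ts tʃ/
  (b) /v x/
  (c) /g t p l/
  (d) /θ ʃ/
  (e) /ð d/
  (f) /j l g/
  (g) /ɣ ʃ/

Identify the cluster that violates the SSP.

c

(a) 2-2 → obeys
(b) 3-3 → obeys
(c) 1-1-1-5 → violates
(d) 3-3 → obeys
(e) 3-1 → obeys
(f) 7-5-1 → obeys
(g) 3-3 → obeys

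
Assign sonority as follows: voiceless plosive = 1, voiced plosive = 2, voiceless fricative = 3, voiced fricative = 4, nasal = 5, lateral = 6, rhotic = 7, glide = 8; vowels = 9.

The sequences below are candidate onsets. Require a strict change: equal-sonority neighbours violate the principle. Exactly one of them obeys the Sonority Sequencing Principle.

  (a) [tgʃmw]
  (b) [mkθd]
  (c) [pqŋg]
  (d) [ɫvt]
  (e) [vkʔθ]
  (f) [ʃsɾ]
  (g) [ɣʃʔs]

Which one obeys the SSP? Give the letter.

(a) 1-2-3-5-8 → obeys
(b) 5-1-3-2 → violates
(c) 1-1-5-2 → violates
(d) 6-4-1 → violates
(e) 4-1-1-3 → violates
(f) 3-3-7 → violates
(g) 4-3-1-3 → violates

a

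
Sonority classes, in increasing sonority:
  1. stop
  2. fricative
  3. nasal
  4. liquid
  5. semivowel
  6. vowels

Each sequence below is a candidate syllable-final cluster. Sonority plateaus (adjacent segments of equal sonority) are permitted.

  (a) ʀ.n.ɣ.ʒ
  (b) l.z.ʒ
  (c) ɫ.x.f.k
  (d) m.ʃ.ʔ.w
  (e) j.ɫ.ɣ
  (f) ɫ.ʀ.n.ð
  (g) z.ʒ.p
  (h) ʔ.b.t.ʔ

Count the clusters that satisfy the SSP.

(a) ʀ.n.ɣ.ʒ: profile 4-3-2-2 — obeys.
(b) l.z.ʒ: profile 4-2-2 — obeys.
(c) ɫ.x.f.k: profile 4-2-2-1 — obeys.
(d) m.ʃ.ʔ.w: profile 3-2-1-5 — violates.
(e) j.ɫ.ɣ: profile 5-4-2 — obeys.
(f) ɫ.ʀ.n.ð: profile 4-4-3-2 — obeys.
(g) z.ʒ.p: profile 2-2-1 — obeys.
(h) ʔ.b.t.ʔ: profile 1-1-1-1 — obeys.

7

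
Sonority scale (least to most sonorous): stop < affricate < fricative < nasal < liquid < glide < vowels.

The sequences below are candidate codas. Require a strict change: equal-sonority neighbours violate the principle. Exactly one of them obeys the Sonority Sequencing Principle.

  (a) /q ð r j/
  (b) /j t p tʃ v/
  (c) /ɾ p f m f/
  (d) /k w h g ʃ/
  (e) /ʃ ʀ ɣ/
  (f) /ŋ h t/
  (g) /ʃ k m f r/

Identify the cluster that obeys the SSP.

f

(a) sonority 1-3-5-6: ill-formed.
(b) sonority 6-1-1-2-3: ill-formed.
(c) sonority 5-1-3-4-3: ill-formed.
(d) sonority 1-6-3-1-3: ill-formed.
(e) sonority 3-5-3: ill-formed.
(f) sonority 4-3-1: well-formed.
(g) sonority 3-1-4-3-5: ill-formed.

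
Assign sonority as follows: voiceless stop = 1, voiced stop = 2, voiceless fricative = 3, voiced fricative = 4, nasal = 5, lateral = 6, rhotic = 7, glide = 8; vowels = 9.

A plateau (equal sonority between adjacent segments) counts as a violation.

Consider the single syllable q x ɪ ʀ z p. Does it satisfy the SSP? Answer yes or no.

yes

Onset: /q/ is a voiceless stop (sonority 1), /x/ is a voiceless fricative (sonority 3); then the nucleus /ɪ/ (sonority 9).
Onset profile 1-3-9 — rises to the nucleus.
Coda: /ʀ/ is a rhotic (sonority 7), /z/ is a voiced fricative (sonority 4), /p/ is a voiceless stop (sonority 1).
Coda profile 9-7-4-1 — falls from the nucleus.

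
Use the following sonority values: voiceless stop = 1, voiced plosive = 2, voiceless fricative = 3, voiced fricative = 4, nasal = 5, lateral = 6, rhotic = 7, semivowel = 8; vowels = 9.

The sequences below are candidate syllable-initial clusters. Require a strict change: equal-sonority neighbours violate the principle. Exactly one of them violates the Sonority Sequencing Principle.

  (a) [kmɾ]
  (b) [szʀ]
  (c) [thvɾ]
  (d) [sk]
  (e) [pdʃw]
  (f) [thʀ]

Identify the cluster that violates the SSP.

(a) [kmɾ]: profile 1-5-7 — obeys.
(b) [szʀ]: profile 3-4-7 — obeys.
(c) [thvɾ]: profile 1-3-4-7 — obeys.
(d) [sk]: profile 3-1 — violates.
(e) [pdʃw]: profile 1-2-3-8 — obeys.
(f) [thʀ]: profile 1-3-7 — obeys.

d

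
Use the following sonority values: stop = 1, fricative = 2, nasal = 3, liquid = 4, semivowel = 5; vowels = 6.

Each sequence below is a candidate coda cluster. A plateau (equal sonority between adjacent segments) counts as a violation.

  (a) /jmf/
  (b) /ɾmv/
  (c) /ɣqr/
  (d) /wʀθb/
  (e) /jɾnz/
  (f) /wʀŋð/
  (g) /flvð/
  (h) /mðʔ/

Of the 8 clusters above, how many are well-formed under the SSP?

6

(a) /jmf/: profile 5-3-2 — obeys.
(b) /ɾmv/: profile 4-3-2 — obeys.
(c) /ɣqr/: profile 2-1-4 — violates.
(d) /wʀθb/: profile 5-4-2-1 — obeys.
(e) /jɾnz/: profile 5-4-3-2 — obeys.
(f) /wʀŋð/: profile 5-4-3-2 — obeys.
(g) /flvð/: profile 2-4-2-2 — violates.
(h) /mðʔ/: profile 3-2-1 — obeys.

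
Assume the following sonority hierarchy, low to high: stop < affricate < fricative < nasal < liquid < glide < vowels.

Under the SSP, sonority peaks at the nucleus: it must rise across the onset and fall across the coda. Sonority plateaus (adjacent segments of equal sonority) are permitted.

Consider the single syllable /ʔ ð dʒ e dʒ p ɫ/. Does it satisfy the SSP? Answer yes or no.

Onset: /ʔ/ is a stop (sonority 1), /ð/ is a fricative (sonority 3), /dʒ/ is an affricate (sonority 2); then the nucleus /e/ (sonority 7).
Onset profile 1-3-2-7 — does not rise throughout.
Coda: /dʒ/ is an affricate (sonority 2), /p/ is a stop (sonority 1), /ɫ/ is a liquid (sonority 5).
Coda profile 7-2-1-5 — does not fall throughout.

no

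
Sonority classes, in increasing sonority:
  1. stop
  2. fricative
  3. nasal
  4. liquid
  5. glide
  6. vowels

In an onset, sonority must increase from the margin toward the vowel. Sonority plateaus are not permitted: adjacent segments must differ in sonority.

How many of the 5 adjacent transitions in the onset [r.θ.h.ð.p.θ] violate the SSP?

4

/r/ is a liquid (sonority 4).
/θ/ is a fricative (sonority 2).
/h/ is a fricative (sonority 2).
/ð/ is a fricative (sonority 2).
/p/ is a stop (sonority 1).
/θ/ is a fricative (sonority 2).
/r/→/θ/: 4→2 (does not rise) — violation.
/θ/→/h/: 2→2 (plateau) — violation.
/h/→/ð/: 2→2 (plateau) — violation.
/ð/→/p/: 2→1 (does not rise) — violation.
/p/→/θ/: 1→2 (rises) — ok.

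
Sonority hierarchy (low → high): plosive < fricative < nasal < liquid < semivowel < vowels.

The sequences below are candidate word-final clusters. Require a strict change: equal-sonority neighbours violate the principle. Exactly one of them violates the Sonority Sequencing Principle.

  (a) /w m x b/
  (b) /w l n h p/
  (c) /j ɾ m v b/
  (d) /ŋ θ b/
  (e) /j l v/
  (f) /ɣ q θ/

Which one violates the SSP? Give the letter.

(a) /w m x b/: profile 5-3-2-1 — obeys.
(b) /w l n h p/: profile 5-4-3-2-1 — obeys.
(c) /j ɾ m v b/: profile 5-4-3-2-1 — obeys.
(d) /ŋ θ b/: profile 3-2-1 — obeys.
(e) /j l v/: profile 5-4-2 — obeys.
(f) /ɣ q θ/: profile 2-1-2 — violates.

f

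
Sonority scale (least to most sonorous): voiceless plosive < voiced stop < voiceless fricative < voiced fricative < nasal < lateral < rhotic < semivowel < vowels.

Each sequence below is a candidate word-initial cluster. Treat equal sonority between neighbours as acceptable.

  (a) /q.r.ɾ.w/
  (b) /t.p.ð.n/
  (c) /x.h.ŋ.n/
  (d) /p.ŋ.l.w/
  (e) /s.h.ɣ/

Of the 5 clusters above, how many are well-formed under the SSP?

(a) sonority 1-7-7-8: well-formed.
(b) sonority 1-1-4-5: well-formed.
(c) sonority 3-3-5-5: well-formed.
(d) sonority 1-5-6-8: well-formed.
(e) sonority 3-3-4: well-formed.

5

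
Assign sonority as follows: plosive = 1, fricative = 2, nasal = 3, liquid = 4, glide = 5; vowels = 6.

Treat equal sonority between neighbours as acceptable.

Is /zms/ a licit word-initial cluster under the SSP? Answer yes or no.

/z/: fricative = 2.
/m/: nasal = 3.
/s/: fricative = 2.
The profile is 2-3-2. Between /m/ (3) and /s/ (2) sonority does not rise, so the cluster violates the SSP.

no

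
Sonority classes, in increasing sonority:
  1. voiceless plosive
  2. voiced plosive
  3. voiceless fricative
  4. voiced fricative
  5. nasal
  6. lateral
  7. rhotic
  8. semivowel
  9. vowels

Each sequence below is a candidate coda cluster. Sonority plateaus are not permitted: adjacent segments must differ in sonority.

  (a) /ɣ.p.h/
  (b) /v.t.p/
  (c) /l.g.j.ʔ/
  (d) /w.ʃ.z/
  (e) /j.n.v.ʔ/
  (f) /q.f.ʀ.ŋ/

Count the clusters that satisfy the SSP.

(a) 4-1-3 → violates
(b) 4-1-1 → violates
(c) 6-2-8-1 → violates
(d) 8-3-4 → violates
(e) 8-5-4-1 → obeys
(f) 1-3-7-5 → violates

1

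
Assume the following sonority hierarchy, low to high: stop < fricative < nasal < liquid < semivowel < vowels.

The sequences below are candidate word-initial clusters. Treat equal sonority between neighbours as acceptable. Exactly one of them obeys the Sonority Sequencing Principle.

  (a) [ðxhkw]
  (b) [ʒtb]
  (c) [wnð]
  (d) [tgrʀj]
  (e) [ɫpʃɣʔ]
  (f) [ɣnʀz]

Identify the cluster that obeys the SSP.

(a) 2-2-2-1-5 → violates
(b) 2-1-1 → violates
(c) 5-3-2 → violates
(d) 1-1-4-4-5 → obeys
(e) 4-1-2-2-1 → violates
(f) 2-3-4-2 → violates

d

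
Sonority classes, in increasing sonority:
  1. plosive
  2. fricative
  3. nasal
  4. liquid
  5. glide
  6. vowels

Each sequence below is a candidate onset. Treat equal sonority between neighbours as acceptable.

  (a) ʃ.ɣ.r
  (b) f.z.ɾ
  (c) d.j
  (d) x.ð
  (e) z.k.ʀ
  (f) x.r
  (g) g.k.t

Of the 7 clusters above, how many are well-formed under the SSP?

(a) 2-2-4 → obeys
(b) 2-2-4 → obeys
(c) 1-5 → obeys
(d) 2-2 → obeys
(e) 2-1-4 → violates
(f) 2-4 → obeys
(g) 1-1-1 → obeys

6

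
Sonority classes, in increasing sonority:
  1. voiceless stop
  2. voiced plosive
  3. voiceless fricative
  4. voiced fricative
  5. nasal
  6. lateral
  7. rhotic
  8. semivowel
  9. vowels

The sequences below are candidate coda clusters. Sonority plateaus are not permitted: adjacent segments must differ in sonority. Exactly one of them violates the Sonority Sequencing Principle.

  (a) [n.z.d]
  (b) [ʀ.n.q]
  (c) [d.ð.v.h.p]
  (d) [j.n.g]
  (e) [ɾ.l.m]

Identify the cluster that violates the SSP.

c

(a) 5-4-2 → obeys
(b) 7-5-1 → obeys
(c) 2-4-4-3-1 → violates
(d) 8-5-2 → obeys
(e) 7-6-5 → obeys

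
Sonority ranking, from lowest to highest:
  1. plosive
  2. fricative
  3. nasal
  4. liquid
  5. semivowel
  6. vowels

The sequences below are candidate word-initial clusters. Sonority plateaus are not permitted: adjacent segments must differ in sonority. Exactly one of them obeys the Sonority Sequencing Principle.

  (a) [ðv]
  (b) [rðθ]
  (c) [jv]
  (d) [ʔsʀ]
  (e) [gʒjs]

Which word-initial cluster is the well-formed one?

d

(a) 2-2 → violates
(b) 4-2-2 → violates
(c) 5-2 → violates
(d) 1-2-4 → obeys
(e) 1-2-5-2 → violates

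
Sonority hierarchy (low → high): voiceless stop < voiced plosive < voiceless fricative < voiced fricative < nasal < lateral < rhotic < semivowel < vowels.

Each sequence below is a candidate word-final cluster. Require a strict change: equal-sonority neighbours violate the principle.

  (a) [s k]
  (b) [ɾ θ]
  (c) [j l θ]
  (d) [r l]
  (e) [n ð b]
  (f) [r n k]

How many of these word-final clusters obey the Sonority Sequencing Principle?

6

(a) 3-1 → obeys
(b) 7-3 → obeys
(c) 8-6-3 → obeys
(d) 7-6 → obeys
(e) 5-4-2 → obeys
(f) 7-5-1 → obeys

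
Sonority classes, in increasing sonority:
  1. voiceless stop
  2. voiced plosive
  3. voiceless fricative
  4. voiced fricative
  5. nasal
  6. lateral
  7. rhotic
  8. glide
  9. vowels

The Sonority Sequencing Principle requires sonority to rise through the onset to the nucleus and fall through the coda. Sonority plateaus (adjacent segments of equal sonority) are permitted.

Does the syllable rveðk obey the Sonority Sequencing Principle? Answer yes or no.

no

Onset: /r/ is a rhotic (sonority 7), /v/ is a voiced fricative (sonority 4); then the nucleus /e/ (sonority 9).
Onset profile 7-4-9 — does not rise throughout.
Coda: /ð/ is a voiced fricative (sonority 4), /k/ is a voiceless stop (sonority 1).
Coda profile 9-4-1 — falls from the nucleus.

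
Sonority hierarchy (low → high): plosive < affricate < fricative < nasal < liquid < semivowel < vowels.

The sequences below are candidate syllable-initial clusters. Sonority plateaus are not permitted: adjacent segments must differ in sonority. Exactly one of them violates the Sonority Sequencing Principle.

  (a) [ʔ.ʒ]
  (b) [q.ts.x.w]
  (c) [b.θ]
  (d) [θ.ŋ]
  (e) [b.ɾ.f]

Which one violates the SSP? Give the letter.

e

(a) 1-3 → obeys
(b) 1-2-3-6 → obeys
(c) 1-3 → obeys
(d) 3-4 → obeys
(e) 1-5-3 → violates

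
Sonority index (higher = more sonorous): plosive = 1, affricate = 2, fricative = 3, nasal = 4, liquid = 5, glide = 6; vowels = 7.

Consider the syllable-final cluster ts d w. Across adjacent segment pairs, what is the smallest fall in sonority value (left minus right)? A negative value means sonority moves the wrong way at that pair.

-5

/ts/ — affricate, sonority 2.
/d/ — plosive, sonority 1.
/w/ — glide, sonority 6.
/ts/→/d/: change +1.
/d/→/w/: change -5.
Minimum = -5.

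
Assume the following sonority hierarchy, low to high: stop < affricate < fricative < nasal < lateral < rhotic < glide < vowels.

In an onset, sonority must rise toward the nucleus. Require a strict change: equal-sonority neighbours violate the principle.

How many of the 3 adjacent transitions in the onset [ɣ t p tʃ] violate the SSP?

/ɣ/ is a fricative (sonority 3).
/t/ is a stop (sonority 1).
/p/ is a stop (sonority 1).
/tʃ/ is an affricate (sonority 2).
/ɣ/→/t/: 3→1 (does not rise) — violation.
/t/→/p/: 1→1 (plateau) — violation.
/p/→/tʃ/: 1→2 (rises) — ok.

2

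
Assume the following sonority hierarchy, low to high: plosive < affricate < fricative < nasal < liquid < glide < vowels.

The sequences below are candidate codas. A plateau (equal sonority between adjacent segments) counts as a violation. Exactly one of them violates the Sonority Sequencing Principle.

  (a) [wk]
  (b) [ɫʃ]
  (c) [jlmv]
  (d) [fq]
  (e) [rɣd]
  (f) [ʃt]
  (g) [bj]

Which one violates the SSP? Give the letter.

g

(a) sonority 6-1: well-formed.
(b) sonority 5-3: well-formed.
(c) sonority 6-5-4-3: well-formed.
(d) sonority 3-1: well-formed.
(e) sonority 5-3-1: well-formed.
(f) sonority 3-1: well-formed.
(g) sonority 1-6: ill-formed.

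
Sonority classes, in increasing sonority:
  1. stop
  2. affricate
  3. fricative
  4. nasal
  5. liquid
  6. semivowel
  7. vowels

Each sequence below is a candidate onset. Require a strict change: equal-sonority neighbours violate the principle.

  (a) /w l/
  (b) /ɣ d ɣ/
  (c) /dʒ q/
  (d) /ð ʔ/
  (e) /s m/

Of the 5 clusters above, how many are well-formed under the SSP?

1

(a) sonority 6-5: ill-formed.
(b) sonority 3-1-3: ill-formed.
(c) sonority 2-1: ill-formed.
(d) sonority 3-1: ill-formed.
(e) sonority 3-4: well-formed.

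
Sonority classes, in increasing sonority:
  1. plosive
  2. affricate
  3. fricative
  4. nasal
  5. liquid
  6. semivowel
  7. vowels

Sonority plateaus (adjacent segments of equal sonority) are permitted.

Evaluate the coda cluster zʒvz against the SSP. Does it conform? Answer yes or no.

/z/ — fricative, sonority 3.
/ʒ/ — fricative, sonority 3.
/v/ — fricative, sonority 3.
/z/ — fricative, sonority 3.
The profile 3-3-3-3 is non-increasing (plateaus allowed), so the coda cluster satisfies the SSP.

yes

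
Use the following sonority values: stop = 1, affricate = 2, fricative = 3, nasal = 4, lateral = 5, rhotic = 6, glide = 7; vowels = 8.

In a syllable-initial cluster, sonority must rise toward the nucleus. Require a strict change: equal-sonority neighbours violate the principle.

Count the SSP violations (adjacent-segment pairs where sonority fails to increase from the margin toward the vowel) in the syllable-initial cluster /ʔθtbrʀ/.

3

/ʔ/ is a stop (sonority 1).
/θ/ is a fricative (sonority 3).
/t/ is a stop (sonority 1).
/b/ is a stop (sonority 1).
/r/ is a rhotic (sonority 6).
/ʀ/ is a rhotic (sonority 6).
/ʔ/→/θ/: 1→3 (rises) — ok.
/θ/→/t/: 3→1 (does not rise) — violation.
/t/→/b/: 1→1 (plateau) — violation.
/b/→/r/: 1→6 (rises) — ok.
/r/→/ʀ/: 6→6 (plateau) — violation.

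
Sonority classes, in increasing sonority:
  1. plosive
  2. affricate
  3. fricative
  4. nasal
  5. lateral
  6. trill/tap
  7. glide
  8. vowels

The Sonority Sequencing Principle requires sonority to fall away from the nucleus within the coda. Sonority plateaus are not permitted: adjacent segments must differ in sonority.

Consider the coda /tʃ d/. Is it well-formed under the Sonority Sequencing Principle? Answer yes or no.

yes

/tʃ/ — affricate, sonority 2.
/d/ — plosive, sonority 1.
The profile 2-1 strictly falls, so the coda satisfies the SSP.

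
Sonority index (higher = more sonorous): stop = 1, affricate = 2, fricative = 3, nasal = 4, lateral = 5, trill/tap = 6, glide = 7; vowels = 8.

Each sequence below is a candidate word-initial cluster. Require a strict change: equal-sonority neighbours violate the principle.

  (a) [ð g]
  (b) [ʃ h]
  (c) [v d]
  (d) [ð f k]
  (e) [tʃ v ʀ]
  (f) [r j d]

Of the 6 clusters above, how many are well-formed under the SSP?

1

(a) [ð g]: profile 3-1 — violates.
(b) [ʃ h]: profile 3-3 — violates.
(c) [v d]: profile 3-1 — violates.
(d) [ð f k]: profile 3-3-1 — violates.
(e) [tʃ v ʀ]: profile 2-3-6 — obeys.
(f) [r j d]: profile 6-7-1 — violates.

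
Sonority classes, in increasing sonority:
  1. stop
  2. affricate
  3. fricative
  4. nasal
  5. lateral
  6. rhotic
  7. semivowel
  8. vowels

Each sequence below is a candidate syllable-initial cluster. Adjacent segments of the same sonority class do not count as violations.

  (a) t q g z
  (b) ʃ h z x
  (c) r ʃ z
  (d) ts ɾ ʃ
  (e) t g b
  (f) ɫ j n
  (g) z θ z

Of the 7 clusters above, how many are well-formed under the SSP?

4

(a) t q g z: profile 1-1-1-3 — obeys.
(b) ʃ h z x: profile 3-3-3-3 — obeys.
(c) r ʃ z: profile 6-3-3 — violates.
(d) ts ɾ ʃ: profile 2-6-3 — violates.
(e) t g b: profile 1-1-1 — obeys.
(f) ɫ j n: profile 5-7-4 — violates.
(g) z θ z: profile 3-3-3 — obeys.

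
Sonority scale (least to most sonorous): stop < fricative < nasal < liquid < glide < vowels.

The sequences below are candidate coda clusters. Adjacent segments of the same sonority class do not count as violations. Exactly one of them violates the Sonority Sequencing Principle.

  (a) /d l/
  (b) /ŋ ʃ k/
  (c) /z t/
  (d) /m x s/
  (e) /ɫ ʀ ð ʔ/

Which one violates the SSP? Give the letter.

(a) sonority 1-4: ill-formed.
(b) sonority 3-2-1: well-formed.
(c) sonority 2-1: well-formed.
(d) sonority 3-2-2: well-formed.
(e) sonority 4-4-2-1: well-formed.

a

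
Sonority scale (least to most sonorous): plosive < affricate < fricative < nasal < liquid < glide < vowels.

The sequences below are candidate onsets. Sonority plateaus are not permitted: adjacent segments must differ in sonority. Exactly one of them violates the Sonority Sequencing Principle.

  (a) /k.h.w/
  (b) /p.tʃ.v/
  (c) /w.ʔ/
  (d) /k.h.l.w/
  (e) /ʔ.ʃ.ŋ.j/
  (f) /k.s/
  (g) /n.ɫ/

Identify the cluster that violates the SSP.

c

(a) /k.h.w/: profile 1-3-6 — obeys.
(b) /p.tʃ.v/: profile 1-2-3 — obeys.
(c) /w.ʔ/: profile 6-1 — violates.
(d) /k.h.l.w/: profile 1-3-5-6 — obeys.
(e) /ʔ.ʃ.ŋ.j/: profile 1-3-4-6 — obeys.
(f) /k.s/: profile 1-3 — obeys.
(g) /n.ɫ/: profile 4-5 — obeys.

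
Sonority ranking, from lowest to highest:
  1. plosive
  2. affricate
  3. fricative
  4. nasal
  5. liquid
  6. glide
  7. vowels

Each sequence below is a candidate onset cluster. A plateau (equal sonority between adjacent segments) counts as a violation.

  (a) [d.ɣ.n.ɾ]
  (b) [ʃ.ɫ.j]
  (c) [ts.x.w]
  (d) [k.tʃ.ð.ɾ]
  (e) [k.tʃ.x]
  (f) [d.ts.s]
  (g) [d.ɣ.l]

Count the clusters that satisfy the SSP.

7

(a) [d.ɣ.n.ɾ]: profile 1-3-4-5 — obeys.
(b) [ʃ.ɫ.j]: profile 3-5-6 — obeys.
(c) [ts.x.w]: profile 2-3-6 — obeys.
(d) [k.tʃ.ð.ɾ]: profile 1-2-3-5 — obeys.
(e) [k.tʃ.x]: profile 1-2-3 — obeys.
(f) [d.ts.s]: profile 1-2-3 — obeys.
(g) [d.ɣ.l]: profile 1-3-5 — obeys.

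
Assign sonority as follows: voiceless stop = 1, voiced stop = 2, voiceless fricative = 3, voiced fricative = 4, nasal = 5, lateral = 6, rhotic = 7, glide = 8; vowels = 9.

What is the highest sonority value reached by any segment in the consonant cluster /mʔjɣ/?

/m/: nasal = 5.
/ʔ/: voiceless stop = 1.
/j/: glide = 8.
/ɣ/: voiced fricative = 4.
The maximum is 8.

8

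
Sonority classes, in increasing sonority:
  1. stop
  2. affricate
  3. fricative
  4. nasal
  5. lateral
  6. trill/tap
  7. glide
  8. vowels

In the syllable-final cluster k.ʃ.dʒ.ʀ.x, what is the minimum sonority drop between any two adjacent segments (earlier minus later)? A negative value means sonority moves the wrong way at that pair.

-4

/k/ — stop, sonority 1.
/ʃ/ — fricative, sonority 3.
/dʒ/ — affricate, sonority 2.
/ʀ/ — trill/tap, sonority 6.
/x/ — fricative, sonority 3.
/k/→/ʃ/: change -2.
/ʃ/→/dʒ/: change +1.
/dʒ/→/ʀ/: change -4.
/ʀ/→/x/: change +3.
Minimum = -4.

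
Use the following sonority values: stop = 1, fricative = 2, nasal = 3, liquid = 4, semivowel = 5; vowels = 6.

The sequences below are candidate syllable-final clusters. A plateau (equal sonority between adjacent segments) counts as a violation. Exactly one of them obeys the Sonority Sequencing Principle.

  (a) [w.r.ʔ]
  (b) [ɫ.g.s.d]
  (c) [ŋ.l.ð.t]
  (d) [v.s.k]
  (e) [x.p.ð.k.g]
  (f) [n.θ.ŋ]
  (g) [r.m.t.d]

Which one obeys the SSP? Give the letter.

a

(a) sonority 5-4-1: well-formed.
(b) sonority 4-1-2-1: ill-formed.
(c) sonority 3-4-2-1: ill-formed.
(d) sonority 2-2-1: ill-formed.
(e) sonority 2-1-2-1-1: ill-formed.
(f) sonority 3-2-3: ill-formed.
(g) sonority 4-3-1-1: ill-formed.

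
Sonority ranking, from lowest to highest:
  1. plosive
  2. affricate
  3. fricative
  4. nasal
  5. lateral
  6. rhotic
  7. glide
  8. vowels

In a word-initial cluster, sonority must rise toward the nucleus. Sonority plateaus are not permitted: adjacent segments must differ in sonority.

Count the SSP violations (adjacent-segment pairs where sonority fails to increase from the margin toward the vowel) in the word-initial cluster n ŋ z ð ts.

/n/: nasal = 4.
/ŋ/: nasal = 4.
/z/: fricative = 3.
/ð/: fricative = 3.
/ts/: affricate = 2.
/n/→/ŋ/: 4→4 (plateau) — violation.
/ŋ/→/z/: 4→3 (does not rise) — violation.
/z/→/ð/: 3→3 (plateau) — violation.
/ð/→/ts/: 3→2 (does not rise) — violation.

4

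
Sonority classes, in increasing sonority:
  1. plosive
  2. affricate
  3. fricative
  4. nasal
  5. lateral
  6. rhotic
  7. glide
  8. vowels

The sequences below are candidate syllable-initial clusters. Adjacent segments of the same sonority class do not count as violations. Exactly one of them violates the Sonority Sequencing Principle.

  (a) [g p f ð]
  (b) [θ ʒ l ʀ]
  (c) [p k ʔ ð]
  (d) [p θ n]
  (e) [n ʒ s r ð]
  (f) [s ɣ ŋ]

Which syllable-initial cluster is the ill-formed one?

e

(a) [g p f ð]: profile 1-1-3-3 — obeys.
(b) [θ ʒ l ʀ]: profile 3-3-5-6 — obeys.
(c) [p k ʔ ð]: profile 1-1-1-3 — obeys.
(d) [p θ n]: profile 1-3-4 — obeys.
(e) [n ʒ s r ð]: profile 4-3-3-6-3 — violates.
(f) [s ɣ ŋ]: profile 3-3-4 — obeys.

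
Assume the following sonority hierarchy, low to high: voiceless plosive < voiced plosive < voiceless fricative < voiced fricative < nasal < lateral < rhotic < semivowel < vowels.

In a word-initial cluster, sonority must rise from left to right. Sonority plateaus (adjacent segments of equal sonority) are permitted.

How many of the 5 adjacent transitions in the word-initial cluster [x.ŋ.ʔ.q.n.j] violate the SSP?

/x/: voiceless fricative = 3.
/ŋ/: nasal = 5.
/ʔ/: voiceless plosive = 1.
/q/: voiceless plosive = 1.
/n/: nasal = 5.
/j/: semivowel = 8.
/x/→/ŋ/: 3→5 (rises) — ok.
/ŋ/→/ʔ/: 5→1 (does not rise) — violation.
/ʔ/→/q/: 1→1 (plateau, allowed) — ok.
/q/→/n/: 1→5 (rises) — ok.
/n/→/j/: 5→8 (rises) — ok.

1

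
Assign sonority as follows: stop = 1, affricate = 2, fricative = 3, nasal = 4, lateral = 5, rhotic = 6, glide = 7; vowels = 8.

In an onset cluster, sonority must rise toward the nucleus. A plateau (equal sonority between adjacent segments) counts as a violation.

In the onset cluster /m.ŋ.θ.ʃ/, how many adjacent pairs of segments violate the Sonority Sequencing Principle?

/m/ — nasal, sonority 4.
/ŋ/ — nasal, sonority 4.
/θ/ — fricative, sonority 3.
/ʃ/ — fricative, sonority 3.
/m/→/ŋ/: 4→4 (plateau) — violation.
/ŋ/→/θ/: 4→3 (does not rise) — violation.
/θ/→/ʃ/: 3→3 (plateau) — violation.

3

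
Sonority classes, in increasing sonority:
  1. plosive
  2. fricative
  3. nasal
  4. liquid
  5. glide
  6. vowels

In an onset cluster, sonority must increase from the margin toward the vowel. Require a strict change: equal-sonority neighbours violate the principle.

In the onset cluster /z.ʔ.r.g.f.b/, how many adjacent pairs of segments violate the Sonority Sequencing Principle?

/z/ is a fricative (sonority 2).
/ʔ/ is a plosive (sonority 1).
/r/ is a liquid (sonority 4).
/g/ is a plosive (sonority 1).
/f/ is a fricative (sonority 2).
/b/ is a plosive (sonority 1).
/z/→/ʔ/: 2→1 (does not rise) — violation.
/ʔ/→/r/: 1→4 (rises) — ok.
/r/→/g/: 4→1 (does not rise) — violation.
/g/→/f/: 1→2 (rises) — ok.
/f/→/b/: 2→1 (does not rise) — violation.

3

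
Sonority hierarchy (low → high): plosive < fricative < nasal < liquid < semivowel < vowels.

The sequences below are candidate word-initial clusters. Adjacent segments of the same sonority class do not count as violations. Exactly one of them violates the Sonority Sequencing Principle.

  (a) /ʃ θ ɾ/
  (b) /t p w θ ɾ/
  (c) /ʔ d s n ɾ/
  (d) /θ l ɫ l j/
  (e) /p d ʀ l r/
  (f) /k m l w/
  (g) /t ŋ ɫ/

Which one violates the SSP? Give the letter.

b

(a) 2-2-4 → obeys
(b) 1-1-5-2-4 → violates
(c) 1-1-2-3-4 → obeys
(d) 2-4-4-4-5 → obeys
(e) 1-1-4-4-4 → obeys
(f) 1-3-4-5 → obeys
(g) 1-3-4 → obeys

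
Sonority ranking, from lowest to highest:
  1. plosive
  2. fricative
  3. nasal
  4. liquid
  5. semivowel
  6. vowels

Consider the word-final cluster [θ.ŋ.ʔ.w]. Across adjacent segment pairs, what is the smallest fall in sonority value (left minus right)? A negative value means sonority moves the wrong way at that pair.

-4

/θ/ — fricative, sonority 2.
/ŋ/ — nasal, sonority 3.
/ʔ/ — plosive, sonority 1.
/w/ — semivowel, sonority 5.
/θ/→/ŋ/: change -1.
/ŋ/→/ʔ/: change +2.
/ʔ/→/w/: change -4.
Minimum = -4.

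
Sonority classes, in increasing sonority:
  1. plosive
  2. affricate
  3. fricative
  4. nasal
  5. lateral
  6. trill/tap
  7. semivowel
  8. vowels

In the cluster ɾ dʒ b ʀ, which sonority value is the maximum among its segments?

/ɾ/ — trill/tap, sonority 6.
/dʒ/ — affricate, sonority 2.
/b/ — plosive, sonority 1.
/ʀ/ — trill/tap, sonority 6.
The maximum is 6.

6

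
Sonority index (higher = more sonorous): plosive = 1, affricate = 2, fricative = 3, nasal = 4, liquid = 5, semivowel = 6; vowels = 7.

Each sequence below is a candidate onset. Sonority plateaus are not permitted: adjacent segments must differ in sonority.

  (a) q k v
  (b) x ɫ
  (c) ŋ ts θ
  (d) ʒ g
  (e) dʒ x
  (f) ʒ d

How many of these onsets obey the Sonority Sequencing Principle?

(a) q k v: profile 1-1-3 — violates.
(b) x ɫ: profile 3-5 — obeys.
(c) ŋ ts θ: profile 4-2-3 — violates.
(d) ʒ g: profile 3-1 — violates.
(e) dʒ x: profile 2-3 — obeys.
(f) ʒ d: profile 3-1 — violates.

2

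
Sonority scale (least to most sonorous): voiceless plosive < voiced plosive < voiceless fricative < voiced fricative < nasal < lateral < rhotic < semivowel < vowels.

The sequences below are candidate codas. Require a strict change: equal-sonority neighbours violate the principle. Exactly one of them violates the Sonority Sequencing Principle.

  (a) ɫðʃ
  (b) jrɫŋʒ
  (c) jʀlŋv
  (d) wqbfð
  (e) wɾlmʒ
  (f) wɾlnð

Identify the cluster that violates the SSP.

(a) 6-4-3 → obeys
(b) 8-7-6-5-4 → obeys
(c) 8-7-6-5-4 → obeys
(d) 8-1-2-3-4 → violates
(e) 8-7-6-5-4 → obeys
(f) 8-7-6-5-4 → obeys

d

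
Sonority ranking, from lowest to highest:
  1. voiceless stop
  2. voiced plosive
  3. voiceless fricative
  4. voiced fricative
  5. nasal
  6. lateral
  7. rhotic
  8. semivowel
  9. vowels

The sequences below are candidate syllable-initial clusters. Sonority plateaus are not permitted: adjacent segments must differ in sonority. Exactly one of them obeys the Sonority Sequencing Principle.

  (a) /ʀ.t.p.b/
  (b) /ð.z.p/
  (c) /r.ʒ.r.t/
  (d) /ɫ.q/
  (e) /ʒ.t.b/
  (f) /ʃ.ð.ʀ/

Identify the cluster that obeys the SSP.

f

(a) 7-1-1-2 → violates
(b) 4-4-1 → violates
(c) 7-4-7-1 → violates
(d) 6-1 → violates
(e) 4-1-2 → violates
(f) 3-4-7 → obeys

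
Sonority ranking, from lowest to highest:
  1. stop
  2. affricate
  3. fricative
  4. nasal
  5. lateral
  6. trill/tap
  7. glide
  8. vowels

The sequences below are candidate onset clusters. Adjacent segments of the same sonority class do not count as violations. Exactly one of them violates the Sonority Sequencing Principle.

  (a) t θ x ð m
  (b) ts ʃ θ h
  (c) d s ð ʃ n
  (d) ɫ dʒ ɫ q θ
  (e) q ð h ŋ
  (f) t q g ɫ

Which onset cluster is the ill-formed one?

d

(a) t θ x ð m: profile 1-3-3-3-4 — obeys.
(b) ts ʃ θ h: profile 2-3-3-3 — obeys.
(c) d s ð ʃ n: profile 1-3-3-3-4 — obeys.
(d) ɫ dʒ ɫ q θ: profile 5-2-5-1-3 — violates.
(e) q ð h ŋ: profile 1-3-3-4 — obeys.
(f) t q g ɫ: profile 1-1-1-5 — obeys.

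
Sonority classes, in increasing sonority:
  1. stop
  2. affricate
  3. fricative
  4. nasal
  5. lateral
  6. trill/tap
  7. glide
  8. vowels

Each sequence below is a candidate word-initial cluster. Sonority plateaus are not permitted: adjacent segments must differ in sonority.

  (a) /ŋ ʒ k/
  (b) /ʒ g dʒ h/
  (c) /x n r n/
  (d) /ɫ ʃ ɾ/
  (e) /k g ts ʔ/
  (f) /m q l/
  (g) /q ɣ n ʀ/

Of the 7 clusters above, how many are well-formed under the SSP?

1

(a) /ŋ ʒ k/: profile 4-3-1 — violates.
(b) /ʒ g dʒ h/: profile 3-1-2-3 — violates.
(c) /x n r n/: profile 3-4-6-4 — violates.
(d) /ɫ ʃ ɾ/: profile 5-3-6 — violates.
(e) /k g ts ʔ/: profile 1-1-2-1 — violates.
(f) /m q l/: profile 4-1-5 — violates.
(g) /q ɣ n ʀ/: profile 1-3-4-6 — obeys.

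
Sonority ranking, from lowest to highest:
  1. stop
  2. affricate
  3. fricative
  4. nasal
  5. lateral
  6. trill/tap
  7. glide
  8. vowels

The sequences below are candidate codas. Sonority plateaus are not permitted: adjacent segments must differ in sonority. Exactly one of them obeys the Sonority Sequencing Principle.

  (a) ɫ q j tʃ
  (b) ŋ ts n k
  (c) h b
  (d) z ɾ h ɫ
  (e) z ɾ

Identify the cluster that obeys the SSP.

(a) 5-1-7-2 → violates
(b) 4-2-4-1 → violates
(c) 3-1 → obeys
(d) 3-6-3-5 → violates
(e) 3-6 → violates

c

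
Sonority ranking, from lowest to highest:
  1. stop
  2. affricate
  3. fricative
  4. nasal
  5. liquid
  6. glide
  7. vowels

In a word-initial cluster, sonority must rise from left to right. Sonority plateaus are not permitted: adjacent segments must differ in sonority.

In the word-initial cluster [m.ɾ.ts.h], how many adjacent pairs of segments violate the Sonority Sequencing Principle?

/m/: nasal = 4.
/ɾ/: liquid = 5.
/ts/: affricate = 2.
/h/: fricative = 3.
/m/→/ɾ/: 4→5 (rises) — ok.
/ɾ/→/ts/: 5→2 (does not rise) — violation.
/ts/→/h/: 2→3 (rises) — ok.

1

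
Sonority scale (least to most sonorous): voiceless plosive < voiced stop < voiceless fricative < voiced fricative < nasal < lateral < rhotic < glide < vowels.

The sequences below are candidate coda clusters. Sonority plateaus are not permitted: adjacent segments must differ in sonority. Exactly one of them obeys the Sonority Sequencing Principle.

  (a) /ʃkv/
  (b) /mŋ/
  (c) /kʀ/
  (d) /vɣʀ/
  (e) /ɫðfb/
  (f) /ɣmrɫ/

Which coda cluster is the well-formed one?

e

(a) /ʃkv/: profile 3-1-4 — violates.
(b) /mŋ/: profile 5-5 — violates.
(c) /kʀ/: profile 1-7 — violates.
(d) /vɣʀ/: profile 4-4-7 — violates.
(e) /ɫðfb/: profile 6-4-3-2 — obeys.
(f) /ɣmrɫ/: profile 4-5-7-6 — violates.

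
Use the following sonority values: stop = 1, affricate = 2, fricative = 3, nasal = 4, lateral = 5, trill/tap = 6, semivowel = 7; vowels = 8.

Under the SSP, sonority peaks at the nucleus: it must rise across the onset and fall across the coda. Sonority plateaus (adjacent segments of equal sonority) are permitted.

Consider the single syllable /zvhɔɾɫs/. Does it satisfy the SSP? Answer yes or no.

yes

Onset: /z/ is a fricative (sonority 3), /v/ is a fricative (sonority 3), /h/ is a fricative (sonority 3); then the nucleus /ɔ/ (sonority 8).
Onset profile 3-3-3-8 — rises to the nucleus.
Coda: /ɾ/ is a trill/tap (sonority 6), /ɫ/ is a lateral (sonority 5), /s/ is a fricative (sonority 3).
Coda profile 8-6-5-3 — falls from the nucleus.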